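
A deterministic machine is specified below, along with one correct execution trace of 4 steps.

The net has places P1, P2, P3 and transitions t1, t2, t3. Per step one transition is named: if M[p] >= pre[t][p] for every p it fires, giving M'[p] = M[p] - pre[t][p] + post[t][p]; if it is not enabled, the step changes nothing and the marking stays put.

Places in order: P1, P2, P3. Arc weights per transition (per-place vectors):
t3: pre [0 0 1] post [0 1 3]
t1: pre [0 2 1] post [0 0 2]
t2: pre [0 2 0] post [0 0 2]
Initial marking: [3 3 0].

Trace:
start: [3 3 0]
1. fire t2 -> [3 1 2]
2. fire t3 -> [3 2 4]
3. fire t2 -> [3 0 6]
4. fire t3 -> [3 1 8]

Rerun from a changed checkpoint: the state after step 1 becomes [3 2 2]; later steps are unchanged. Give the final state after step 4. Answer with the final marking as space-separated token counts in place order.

3 2 8

state after step 1 := [3 2 2]
2. fire t3 -> [3 3 4]
3. fire t2 -> [3 1 6]
4. fire t3 -> [3 2 8]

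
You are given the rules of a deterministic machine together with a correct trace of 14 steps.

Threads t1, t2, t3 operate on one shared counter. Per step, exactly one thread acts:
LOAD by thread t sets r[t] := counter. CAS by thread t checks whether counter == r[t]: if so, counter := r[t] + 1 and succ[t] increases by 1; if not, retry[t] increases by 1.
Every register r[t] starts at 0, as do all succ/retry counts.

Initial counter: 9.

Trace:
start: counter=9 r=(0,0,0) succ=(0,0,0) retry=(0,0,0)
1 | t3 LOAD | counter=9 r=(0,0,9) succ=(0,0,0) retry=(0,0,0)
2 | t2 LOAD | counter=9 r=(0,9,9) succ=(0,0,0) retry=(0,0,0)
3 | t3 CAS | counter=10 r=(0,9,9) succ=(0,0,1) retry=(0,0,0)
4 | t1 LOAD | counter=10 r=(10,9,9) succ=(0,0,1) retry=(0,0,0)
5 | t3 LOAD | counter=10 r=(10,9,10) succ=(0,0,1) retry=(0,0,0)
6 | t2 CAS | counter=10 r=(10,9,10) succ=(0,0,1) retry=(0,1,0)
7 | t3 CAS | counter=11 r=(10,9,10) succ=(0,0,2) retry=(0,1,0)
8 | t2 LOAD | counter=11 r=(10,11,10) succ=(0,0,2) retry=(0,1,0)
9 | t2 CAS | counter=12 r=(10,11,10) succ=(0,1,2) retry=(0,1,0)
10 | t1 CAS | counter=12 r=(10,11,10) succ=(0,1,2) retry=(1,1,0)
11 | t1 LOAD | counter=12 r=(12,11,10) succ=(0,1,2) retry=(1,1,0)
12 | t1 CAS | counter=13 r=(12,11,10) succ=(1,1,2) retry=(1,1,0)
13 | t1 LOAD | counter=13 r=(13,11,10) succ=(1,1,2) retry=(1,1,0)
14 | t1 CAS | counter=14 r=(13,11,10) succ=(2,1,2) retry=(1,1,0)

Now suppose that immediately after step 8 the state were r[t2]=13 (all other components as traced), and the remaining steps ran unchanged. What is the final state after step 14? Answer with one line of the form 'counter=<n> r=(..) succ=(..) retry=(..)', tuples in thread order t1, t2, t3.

counter=13 r=(12,13,10) succ=(2,0,2) retry=(1,2,0)

state after step 8 := counter=11 r=(10,13,10) succ=(0,0,2) retry=(0,1,0)
9 | t2 CAS | counter=11 r=(10,13,10) succ=(0,0,2) retry=(0,2,0)
10 | t1 CAS | counter=11 r=(10,13,10) succ=(0,0,2) retry=(1,2,0)
11 | t1 LOAD | counter=11 r=(11,13,10) succ=(0,0,2) retry=(1,2,0)
12 | t1 CAS | counter=12 r=(11,13,10) succ=(1,0,2) retry=(1,2,0)
13 | t1 LOAD | counter=12 r=(12,13,10) succ=(1,0,2) retry=(1,2,0)
14 | t1 CAS | counter=13 r=(12,13,10) succ=(2,0,2) retry=(1,2,0)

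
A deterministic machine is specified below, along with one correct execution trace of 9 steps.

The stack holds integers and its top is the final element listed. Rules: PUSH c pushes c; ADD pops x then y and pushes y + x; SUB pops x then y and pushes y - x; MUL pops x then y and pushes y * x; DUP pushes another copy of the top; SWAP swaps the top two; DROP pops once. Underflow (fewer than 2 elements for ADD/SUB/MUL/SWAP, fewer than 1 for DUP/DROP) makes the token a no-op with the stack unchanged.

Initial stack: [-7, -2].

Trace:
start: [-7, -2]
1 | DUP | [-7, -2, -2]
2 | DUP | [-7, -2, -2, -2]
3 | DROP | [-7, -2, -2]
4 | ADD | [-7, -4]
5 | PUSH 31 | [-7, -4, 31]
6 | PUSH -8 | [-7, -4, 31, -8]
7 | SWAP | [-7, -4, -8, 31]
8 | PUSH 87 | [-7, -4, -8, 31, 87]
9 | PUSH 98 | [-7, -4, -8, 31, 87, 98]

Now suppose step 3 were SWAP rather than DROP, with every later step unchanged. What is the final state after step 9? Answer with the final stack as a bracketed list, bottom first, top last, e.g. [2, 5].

(re-executing from step 3 with the substitution; state before step 3: [-7, -2, -2, -2])
3 | SWAP | [-7, -2, -2, -2]
4 | ADD | [-7, -2, -4]
5 | PUSH 31 | [-7, -2, -4, 31]
6 | PUSH -8 | [-7, -2, -4, 31, -8]
7 | SWAP | [-7, -2, -4, -8, 31]
8 | PUSH 87 | [-7, -2, -4, -8, 31, 87]
9 | PUSH 98 | [-7, -2, -4, -8, 31, 87, 98]

[-7, -2, -4, -8, 31, 87, 98]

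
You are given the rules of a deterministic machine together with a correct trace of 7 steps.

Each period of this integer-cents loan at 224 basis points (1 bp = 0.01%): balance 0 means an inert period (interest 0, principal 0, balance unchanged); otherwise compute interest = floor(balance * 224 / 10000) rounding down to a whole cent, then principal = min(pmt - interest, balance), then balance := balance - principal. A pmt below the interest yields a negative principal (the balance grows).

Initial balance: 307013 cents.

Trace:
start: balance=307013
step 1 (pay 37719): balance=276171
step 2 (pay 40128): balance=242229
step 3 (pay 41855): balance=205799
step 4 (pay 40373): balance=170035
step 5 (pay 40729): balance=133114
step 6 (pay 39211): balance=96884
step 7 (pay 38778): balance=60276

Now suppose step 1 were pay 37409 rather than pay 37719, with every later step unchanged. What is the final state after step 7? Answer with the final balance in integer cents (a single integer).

(re-executing from step 1 with the substitution; state before step 1: balance=307013)
step 1 (pay 37409): balance=276481
step 2 (pay 40128): balance=242546
step 3 (pay 41855): balance=206124
step 4 (pay 40373): balance=170368
step 5 (pay 40729): balance=133455
step 6 (pay 39211): balance=97233
step 7 (pay 38778): balance=60633

60633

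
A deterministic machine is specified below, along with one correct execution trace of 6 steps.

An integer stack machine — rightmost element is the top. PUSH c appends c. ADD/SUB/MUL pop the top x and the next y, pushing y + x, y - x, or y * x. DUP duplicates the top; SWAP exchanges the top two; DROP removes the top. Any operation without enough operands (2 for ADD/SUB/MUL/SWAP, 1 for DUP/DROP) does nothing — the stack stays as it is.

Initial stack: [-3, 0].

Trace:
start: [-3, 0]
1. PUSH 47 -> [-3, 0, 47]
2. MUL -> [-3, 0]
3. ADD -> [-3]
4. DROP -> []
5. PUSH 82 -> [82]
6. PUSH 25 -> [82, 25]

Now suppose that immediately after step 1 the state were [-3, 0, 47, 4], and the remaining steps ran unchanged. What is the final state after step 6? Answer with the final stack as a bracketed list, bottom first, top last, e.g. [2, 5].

state after step 1 := [-3, 0, 47, 4]
2. MUL -> [-3, 0, 188]
3. ADD -> [-3, 188]
4. DROP -> [-3]
5. PUSH 82 -> [-3, 82]
6. PUSH 25 -> [-3, 82, 25]

[-3, 82, 25]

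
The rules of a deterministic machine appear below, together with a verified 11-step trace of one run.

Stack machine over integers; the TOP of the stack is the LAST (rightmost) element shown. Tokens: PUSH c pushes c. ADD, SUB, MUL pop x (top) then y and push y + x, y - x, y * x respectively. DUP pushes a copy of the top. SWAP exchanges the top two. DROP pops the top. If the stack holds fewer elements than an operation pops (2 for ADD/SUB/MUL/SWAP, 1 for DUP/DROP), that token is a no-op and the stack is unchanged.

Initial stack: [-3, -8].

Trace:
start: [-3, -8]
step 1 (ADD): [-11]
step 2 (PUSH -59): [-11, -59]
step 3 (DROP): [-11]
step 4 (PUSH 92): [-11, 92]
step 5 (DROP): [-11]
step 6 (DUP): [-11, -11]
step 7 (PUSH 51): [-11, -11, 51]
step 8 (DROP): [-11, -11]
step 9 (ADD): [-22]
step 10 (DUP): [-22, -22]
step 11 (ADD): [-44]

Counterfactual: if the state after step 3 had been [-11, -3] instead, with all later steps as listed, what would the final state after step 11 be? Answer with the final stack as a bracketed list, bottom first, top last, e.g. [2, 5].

state after step 3 := [-11, -3]
step 4 (PUSH 92): [-11, -3, 92]
step 5 (DROP): [-11, -3]
step 6 (DUP): [-11, -3, -3]
step 7 (PUSH 51): [-11, -3, -3, 51]
step 8 (DROP): [-11, -3, -3]
step 9 (ADD): [-11, -6]
step 10 (DUP): [-11, -6, -6]
step 11 (ADD): [-11, -12]

[-11, -12]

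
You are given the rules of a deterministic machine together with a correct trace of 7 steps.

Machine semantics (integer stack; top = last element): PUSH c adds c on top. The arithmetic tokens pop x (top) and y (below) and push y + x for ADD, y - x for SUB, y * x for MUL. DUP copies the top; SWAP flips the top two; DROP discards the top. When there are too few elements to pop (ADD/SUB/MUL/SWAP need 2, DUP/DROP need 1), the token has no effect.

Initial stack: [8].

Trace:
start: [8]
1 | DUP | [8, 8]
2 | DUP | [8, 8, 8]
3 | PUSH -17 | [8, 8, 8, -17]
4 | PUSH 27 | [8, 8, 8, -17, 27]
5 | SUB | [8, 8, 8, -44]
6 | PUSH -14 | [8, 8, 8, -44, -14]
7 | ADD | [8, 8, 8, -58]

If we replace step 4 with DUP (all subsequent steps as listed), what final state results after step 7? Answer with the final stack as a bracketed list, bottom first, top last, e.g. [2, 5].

[8, 8, 8, -14]

(re-executing from step 4 with the substitution; state before step 4: [8, 8, 8, -17])
4 | DUP | [8, 8, 8, -17, -17]
5 | SUB | [8, 8, 8, 0]
6 | PUSH -14 | [8, 8, 8, 0, -14]
7 | ADD | [8, 8, 8, -14]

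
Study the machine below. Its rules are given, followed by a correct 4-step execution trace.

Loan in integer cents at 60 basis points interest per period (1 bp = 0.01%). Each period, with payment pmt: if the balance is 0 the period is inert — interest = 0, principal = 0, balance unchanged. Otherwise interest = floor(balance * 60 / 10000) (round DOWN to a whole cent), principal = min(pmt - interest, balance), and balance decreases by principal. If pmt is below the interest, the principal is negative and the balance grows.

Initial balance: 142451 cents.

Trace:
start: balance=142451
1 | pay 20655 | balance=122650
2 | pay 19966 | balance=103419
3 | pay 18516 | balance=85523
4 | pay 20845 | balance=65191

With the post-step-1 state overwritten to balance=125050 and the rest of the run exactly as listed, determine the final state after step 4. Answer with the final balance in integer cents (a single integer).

state after step 1 := balance=125050
2 | pay 19966 | balance=105834
3 | pay 18516 | balance=87953
4 | pay 20845 | balance=67635

67635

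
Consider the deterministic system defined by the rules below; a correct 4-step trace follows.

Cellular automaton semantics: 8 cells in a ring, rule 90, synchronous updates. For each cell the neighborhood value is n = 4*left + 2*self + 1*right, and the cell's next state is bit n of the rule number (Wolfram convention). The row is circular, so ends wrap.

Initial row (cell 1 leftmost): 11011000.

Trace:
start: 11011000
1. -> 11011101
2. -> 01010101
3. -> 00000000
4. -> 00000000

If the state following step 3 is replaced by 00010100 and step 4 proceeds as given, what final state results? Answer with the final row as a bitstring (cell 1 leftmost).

00100010

state after step 3 := 00010100
4. -> 00100010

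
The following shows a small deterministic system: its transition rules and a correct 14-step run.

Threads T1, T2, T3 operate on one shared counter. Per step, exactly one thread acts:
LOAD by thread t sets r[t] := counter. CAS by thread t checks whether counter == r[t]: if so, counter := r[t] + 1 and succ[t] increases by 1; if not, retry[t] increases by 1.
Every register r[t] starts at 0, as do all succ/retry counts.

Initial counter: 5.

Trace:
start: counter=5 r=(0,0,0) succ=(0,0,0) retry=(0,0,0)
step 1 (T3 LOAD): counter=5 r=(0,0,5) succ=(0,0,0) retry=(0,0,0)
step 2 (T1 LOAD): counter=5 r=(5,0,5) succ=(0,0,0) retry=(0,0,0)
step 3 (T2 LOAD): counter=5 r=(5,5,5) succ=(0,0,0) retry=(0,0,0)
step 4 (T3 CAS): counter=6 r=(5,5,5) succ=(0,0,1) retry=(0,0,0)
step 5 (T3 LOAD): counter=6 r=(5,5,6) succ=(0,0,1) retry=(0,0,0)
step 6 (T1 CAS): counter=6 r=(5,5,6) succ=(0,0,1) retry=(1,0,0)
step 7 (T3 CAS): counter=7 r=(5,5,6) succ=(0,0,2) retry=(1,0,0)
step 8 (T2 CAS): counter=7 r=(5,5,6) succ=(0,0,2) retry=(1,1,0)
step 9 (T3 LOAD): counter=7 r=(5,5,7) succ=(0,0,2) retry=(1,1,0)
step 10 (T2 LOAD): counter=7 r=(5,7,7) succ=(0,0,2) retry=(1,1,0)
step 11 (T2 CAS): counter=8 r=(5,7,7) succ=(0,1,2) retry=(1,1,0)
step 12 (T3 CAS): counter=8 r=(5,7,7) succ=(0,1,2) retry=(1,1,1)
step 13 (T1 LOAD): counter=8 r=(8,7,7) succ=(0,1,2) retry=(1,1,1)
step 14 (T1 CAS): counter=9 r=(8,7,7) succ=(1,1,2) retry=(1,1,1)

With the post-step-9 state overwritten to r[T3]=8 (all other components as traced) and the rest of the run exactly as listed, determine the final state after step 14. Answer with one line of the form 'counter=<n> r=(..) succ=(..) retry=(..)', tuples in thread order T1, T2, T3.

counter=10 r=(9,7,8) succ=(1,1,3) retry=(1,1,0)

state after step 9 := counter=7 r=(5,5,8) succ=(0,0,2) retry=(1,1,0)
step 10 (T2 LOAD): counter=7 r=(5,7,8) succ=(0,0,2) retry=(1,1,0)
step 11 (T2 CAS): counter=8 r=(5,7,8) succ=(0,1,2) retry=(1,1,0)
step 12 (T3 CAS): counter=9 r=(5,7,8) succ=(0,1,3) retry=(1,1,0)
step 13 (T1 LOAD): counter=9 r=(9,7,8) succ=(0,1,3) retry=(1,1,0)
step 14 (T1 CAS): counter=10 r=(9,7,8) succ=(1,1,3) retry=(1,1,0)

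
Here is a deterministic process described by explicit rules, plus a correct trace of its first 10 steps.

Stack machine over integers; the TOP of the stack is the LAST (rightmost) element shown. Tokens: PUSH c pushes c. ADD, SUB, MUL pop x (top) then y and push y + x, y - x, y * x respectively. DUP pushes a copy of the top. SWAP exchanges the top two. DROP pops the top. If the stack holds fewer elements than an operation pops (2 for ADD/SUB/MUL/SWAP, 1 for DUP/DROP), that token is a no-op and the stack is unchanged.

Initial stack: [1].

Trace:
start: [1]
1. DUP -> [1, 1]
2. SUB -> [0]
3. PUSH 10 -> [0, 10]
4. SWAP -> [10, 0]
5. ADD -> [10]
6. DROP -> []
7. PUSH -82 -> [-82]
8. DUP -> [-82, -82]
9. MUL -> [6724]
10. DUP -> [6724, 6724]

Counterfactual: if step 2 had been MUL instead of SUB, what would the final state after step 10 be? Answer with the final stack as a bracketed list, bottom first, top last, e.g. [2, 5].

[6724, 6724]

(re-executing from step 2 with the substitution; state before step 2: [1, 1])
2. MUL -> [1]
3. PUSH 10 -> [1, 10]
4. SWAP -> [10, 1]
5. ADD -> [11]
6. DROP -> []
7. PUSH -82 -> [-82]
8. DUP -> [-82, -82]
9. MUL -> [6724]
10. DUP -> [6724, 6724]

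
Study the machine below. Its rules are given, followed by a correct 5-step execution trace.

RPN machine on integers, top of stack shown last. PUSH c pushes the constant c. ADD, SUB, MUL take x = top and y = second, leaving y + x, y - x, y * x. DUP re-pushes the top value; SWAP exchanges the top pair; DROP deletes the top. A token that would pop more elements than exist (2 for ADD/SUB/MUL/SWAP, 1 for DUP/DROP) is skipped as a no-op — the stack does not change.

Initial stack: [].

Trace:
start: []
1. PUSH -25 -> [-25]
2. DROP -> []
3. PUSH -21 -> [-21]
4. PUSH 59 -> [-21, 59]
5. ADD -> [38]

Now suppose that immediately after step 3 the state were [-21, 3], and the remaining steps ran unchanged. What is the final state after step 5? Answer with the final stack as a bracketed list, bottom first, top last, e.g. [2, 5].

[-21, 62]

state after step 3 := [-21, 3]
4. PUSH 59 -> [-21, 3, 59]
5. ADD -> [-21, 62]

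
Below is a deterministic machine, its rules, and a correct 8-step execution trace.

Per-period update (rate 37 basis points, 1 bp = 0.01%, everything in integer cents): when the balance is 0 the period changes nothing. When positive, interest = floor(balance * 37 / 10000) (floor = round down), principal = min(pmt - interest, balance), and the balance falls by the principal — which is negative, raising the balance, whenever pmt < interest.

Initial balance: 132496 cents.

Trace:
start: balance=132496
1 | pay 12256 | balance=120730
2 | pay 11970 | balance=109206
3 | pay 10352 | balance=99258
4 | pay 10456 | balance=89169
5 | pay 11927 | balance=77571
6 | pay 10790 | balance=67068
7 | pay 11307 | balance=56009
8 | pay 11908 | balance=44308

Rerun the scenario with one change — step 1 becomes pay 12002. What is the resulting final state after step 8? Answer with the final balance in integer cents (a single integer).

44568

(re-executing from step 1 with the substitution; state before step 1: balance=132496)
1 | pay 12002 | balance=120984
2 | pay 11970 | balance=109461
3 | pay 10352 | balance=99514
4 | pay 10456 | balance=89426
5 | pay 11927 | balance=77829
6 | pay 10790 | balance=67326
7 | pay 11307 | balance=56268
8 | pay 11908 | balance=44568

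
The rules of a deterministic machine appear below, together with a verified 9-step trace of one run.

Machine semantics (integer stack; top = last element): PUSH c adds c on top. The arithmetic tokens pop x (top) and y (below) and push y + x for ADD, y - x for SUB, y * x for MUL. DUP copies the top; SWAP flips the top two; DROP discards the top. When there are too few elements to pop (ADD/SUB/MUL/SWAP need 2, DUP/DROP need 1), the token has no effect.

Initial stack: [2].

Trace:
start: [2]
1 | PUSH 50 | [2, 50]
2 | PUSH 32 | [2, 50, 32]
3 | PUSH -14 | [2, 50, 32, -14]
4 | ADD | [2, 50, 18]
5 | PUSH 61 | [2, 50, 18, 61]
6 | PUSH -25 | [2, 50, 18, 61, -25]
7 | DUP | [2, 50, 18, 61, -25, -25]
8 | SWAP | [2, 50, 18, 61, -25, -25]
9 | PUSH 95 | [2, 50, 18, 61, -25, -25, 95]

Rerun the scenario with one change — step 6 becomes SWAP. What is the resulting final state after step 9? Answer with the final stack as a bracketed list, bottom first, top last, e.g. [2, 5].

(re-executing from step 6 with the substitution; state before step 6: [2, 50, 18, 61])
6 | SWAP | [2, 50, 61, 18]
7 | DUP | [2, 50, 61, 18, 18]
8 | SWAP | [2, 50, 61, 18, 18]
9 | PUSH 95 | [2, 50, 61, 18, 18, 95]

[2, 50, 61, 18, 18, 95]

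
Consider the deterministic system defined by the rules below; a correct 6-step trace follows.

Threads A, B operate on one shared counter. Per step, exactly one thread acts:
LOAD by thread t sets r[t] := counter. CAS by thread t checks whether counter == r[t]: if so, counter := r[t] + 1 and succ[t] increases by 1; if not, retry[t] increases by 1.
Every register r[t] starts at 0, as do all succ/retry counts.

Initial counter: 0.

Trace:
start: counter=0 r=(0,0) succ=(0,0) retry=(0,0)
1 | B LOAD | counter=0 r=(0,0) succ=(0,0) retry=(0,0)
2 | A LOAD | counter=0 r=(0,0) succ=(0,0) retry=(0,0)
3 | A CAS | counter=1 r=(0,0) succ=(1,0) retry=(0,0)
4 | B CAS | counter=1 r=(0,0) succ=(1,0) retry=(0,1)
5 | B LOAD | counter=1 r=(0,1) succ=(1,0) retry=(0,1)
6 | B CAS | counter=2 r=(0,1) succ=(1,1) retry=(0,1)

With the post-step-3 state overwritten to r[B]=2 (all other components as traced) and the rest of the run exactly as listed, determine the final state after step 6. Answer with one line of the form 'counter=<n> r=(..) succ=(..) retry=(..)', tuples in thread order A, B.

counter=2 r=(0,1) succ=(1,1) retry=(0,1)

state after step 3 := counter=1 r=(0,2) succ=(1,0) retry=(0,0)
4 | B CAS | counter=1 r=(0,2) succ=(1,0) retry=(0,1)
5 | B LOAD | counter=1 r=(0,1) succ=(1,0) retry=(0,1)
6 | B CAS | counter=2 r=(0,1) succ=(1,1) retry=(0,1)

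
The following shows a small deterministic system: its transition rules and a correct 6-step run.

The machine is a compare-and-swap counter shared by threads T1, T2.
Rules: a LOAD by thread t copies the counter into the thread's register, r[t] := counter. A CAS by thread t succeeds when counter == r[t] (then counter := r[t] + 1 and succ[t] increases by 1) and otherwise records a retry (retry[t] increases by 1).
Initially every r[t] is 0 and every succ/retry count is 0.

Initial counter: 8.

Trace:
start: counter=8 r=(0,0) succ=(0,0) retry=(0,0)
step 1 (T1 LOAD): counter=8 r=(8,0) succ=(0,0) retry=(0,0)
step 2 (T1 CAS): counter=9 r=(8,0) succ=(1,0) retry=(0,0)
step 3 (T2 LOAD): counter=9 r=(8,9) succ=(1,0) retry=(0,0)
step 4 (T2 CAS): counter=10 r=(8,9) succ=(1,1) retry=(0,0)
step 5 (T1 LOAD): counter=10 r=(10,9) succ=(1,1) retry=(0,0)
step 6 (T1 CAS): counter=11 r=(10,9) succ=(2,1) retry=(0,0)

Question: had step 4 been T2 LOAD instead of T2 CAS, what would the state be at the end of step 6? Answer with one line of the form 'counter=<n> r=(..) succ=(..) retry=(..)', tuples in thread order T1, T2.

counter=10 r=(9,9) succ=(2,0) retry=(0,0)

(re-executing from step 4 with the substitution; state before step 4: counter=9 r=(8,9) succ=(1,0) retry=(0,0))
step 4 (T2 LOAD): counter=9 r=(8,9) succ=(1,0) retry=(0,0)
step 5 (T1 LOAD): counter=9 r=(9,9) succ=(1,0) retry=(0,0)
step 6 (T1 CAS): counter=10 r=(9,9) succ=(2,0) retry=(0,0)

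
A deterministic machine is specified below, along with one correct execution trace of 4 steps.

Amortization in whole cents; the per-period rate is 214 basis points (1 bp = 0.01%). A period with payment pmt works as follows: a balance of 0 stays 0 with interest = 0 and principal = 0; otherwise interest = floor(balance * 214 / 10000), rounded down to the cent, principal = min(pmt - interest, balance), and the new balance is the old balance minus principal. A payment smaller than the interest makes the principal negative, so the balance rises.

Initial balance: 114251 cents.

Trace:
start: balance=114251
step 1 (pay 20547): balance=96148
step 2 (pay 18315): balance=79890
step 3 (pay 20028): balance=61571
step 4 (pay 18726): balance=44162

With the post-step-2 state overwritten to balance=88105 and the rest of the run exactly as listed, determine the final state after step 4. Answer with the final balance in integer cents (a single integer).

state after step 2 := balance=88105
step 3 (pay 20028): balance=69962
step 4 (pay 18726): balance=52733

52733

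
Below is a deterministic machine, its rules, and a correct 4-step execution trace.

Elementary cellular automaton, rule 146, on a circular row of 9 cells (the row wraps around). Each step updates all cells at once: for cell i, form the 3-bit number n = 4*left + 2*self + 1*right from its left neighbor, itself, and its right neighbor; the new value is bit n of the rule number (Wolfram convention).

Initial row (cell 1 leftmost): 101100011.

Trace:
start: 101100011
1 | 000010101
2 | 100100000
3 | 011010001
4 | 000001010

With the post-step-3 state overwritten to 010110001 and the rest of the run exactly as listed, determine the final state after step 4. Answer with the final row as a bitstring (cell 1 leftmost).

state after step 3 := 010110001
4 | 000001010

000001010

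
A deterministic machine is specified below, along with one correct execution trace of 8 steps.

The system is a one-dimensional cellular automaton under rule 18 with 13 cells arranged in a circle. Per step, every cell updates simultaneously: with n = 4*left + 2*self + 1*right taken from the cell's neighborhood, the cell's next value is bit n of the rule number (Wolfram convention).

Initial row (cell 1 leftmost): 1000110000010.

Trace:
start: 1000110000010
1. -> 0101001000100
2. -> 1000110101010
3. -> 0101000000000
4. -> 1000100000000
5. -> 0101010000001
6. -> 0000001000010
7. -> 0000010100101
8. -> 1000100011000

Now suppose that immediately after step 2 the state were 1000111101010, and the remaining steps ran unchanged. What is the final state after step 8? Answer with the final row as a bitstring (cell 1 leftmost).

state after step 2 := 1000111101010
3. -> 0101000000000
4. -> 1000100000000
5. -> 0101010000001
6. -> 0000001000010
7. -> 0000010100101
8. -> 1000100011000

1000100011000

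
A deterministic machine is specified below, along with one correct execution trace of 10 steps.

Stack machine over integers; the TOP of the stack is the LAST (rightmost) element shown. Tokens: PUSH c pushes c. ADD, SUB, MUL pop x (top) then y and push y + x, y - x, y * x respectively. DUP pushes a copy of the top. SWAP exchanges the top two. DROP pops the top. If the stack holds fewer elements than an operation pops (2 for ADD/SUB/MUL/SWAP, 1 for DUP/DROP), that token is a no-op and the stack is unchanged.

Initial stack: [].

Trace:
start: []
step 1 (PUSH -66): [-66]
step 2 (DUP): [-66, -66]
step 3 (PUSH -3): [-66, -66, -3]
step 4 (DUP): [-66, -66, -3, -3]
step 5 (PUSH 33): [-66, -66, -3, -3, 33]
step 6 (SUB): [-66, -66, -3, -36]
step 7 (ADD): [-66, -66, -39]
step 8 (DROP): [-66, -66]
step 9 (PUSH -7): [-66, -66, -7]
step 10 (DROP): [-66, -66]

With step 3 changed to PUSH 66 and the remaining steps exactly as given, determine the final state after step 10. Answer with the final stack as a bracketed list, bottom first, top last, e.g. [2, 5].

[-66, -66]

(re-executing from step 3 with the substitution; state before step 3: [-66, -66])
step 3 (PUSH 66): [-66, -66, 66]
step 4 (DUP): [-66, -66, 66, 66]
step 5 (PUSH 33): [-66, -66, 66, 66, 33]
step 6 (SUB): [-66, -66, 66, 33]
step 7 (ADD): [-66, -66, 99]
step 8 (DROP): [-66, -66]
step 9 (PUSH -7): [-66, -66, -7]
step 10 (DROP): [-66, -66]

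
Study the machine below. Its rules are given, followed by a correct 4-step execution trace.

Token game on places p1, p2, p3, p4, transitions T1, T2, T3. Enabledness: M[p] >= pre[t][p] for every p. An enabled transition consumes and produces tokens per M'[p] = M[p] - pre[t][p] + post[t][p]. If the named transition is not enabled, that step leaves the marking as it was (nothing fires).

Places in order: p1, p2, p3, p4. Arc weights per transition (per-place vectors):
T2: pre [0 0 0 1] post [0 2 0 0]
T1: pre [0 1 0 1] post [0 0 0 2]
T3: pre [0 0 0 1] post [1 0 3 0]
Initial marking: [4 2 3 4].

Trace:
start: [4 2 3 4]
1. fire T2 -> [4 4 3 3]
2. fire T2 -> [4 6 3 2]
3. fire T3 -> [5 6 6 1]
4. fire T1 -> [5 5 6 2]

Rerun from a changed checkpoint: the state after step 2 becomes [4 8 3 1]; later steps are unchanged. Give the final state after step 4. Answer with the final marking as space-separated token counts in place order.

state after step 2 := [4 8 3 1]
3. fire T3 -> [5 8 6 0]
4. fire T1 -> [5 8 6 0]

5 8 6 0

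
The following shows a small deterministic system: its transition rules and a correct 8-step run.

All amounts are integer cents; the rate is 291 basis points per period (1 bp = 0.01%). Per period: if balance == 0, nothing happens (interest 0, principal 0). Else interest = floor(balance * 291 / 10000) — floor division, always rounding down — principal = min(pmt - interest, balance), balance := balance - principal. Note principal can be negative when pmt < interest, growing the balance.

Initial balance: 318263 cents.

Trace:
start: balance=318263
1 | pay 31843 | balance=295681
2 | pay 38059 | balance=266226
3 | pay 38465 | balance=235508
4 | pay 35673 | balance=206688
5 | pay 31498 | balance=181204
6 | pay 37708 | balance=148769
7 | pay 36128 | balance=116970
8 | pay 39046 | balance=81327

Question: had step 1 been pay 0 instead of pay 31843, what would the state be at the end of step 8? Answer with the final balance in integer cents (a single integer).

120249

(re-executing from step 1 with the substitution; state before step 1: balance=318263)
1 | pay 0 | balance=327524
2 | pay 38059 | balance=298995
3 | pay 38465 | balance=269230
4 | pay 35673 | balance=241391
5 | pay 31498 | balance=216917
6 | pay 37708 | balance=185521
7 | pay 36128 | balance=154791
8 | pay 39046 | balance=120249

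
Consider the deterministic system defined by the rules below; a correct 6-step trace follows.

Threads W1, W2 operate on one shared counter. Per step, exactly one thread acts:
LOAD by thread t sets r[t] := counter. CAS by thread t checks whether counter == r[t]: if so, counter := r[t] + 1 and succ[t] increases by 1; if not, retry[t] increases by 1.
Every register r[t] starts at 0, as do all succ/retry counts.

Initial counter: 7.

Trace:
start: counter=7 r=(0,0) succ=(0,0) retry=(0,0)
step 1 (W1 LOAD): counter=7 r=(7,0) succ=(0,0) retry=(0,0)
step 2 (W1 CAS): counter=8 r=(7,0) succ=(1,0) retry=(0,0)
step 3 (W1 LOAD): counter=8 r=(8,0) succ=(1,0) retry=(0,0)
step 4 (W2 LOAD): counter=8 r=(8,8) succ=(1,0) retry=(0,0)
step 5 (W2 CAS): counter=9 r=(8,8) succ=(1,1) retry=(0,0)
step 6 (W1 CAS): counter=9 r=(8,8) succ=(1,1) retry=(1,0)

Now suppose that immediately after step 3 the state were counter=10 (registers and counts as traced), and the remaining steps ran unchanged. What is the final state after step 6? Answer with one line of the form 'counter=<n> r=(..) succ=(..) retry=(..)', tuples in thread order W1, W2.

state after step 3 := counter=10 r=(8,0) succ=(1,0) retry=(0,0)
step 4 (W2 LOAD): counter=10 r=(8,10) succ=(1,0) retry=(0,0)
step 5 (W2 CAS): counter=11 r=(8,10) succ=(1,1) retry=(0,0)
step 6 (W1 CAS): counter=11 r=(8,10) succ=(1,1) retry=(1,0)

counter=11 r=(8,10) succ=(1,1) retry=(1,0)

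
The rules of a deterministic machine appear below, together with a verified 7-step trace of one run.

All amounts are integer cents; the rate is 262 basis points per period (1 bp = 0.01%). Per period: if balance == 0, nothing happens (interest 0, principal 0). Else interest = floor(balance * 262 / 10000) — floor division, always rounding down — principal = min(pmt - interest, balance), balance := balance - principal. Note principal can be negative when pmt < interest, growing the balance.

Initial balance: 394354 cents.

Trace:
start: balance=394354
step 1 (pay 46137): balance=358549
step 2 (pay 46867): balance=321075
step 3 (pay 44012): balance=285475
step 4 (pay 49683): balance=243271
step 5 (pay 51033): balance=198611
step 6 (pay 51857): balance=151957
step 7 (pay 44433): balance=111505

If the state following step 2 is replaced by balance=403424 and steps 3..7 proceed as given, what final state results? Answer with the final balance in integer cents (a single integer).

state after step 2 := balance=403424
step 3 (pay 44012): balance=369981
step 4 (pay 49683): balance=329991
step 5 (pay 51033): balance=287603
step 6 (pay 51857): balance=243281
step 7 (pay 44433): balance=205221

205221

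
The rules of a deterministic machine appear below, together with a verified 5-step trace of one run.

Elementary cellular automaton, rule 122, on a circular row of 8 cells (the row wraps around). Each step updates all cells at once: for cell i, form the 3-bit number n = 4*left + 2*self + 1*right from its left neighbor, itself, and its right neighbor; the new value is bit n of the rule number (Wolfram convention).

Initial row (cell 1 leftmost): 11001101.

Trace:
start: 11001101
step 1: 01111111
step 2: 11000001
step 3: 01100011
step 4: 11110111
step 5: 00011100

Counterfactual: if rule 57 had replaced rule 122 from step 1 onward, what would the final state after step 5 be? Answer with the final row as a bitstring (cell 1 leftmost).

(re-executing steps 1..5 under rule 57; state before step 1: 11001101)
step 1: 00101011
step 2: 10010110
step 3: 01001101
step 4: 10101010
step 5: 01010101

01010101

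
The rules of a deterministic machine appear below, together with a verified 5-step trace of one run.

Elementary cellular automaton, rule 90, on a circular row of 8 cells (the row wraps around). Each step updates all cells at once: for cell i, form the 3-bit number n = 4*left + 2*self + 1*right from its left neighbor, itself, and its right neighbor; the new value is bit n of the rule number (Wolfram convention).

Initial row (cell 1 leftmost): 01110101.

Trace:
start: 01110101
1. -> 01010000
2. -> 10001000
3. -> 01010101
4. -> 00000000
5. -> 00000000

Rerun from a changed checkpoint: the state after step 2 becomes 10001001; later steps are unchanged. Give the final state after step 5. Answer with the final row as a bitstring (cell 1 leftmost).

10101010

state after step 2 := 10001001
3. -> 11010111
4. -> 01000100
5. -> 10101010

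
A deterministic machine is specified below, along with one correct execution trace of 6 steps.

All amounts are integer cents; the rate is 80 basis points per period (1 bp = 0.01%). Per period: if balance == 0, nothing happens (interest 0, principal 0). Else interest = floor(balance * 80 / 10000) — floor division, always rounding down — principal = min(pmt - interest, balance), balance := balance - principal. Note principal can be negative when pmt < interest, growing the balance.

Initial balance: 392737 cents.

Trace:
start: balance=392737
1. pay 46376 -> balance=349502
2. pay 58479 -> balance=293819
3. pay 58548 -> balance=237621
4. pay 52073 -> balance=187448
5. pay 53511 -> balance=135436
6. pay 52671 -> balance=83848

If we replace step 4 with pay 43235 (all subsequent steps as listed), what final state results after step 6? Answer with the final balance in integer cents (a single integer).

92828

(re-executing from step 4 with the substitution; state before step 4: balance=237621)
4. pay 43235 -> balance=196286
5. pay 53511 -> balance=144345
6. pay 52671 -> balance=92828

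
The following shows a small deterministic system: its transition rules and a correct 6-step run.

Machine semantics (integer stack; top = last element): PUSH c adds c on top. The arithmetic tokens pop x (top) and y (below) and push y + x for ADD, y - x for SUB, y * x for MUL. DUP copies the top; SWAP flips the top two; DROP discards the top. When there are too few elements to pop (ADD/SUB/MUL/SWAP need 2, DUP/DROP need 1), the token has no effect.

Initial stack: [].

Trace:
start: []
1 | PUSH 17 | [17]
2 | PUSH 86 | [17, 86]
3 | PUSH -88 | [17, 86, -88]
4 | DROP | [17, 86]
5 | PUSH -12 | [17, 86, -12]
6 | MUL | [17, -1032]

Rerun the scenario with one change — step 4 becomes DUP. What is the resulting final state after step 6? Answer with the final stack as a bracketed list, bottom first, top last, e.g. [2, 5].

(re-executing from step 4 with the substitution; state before step 4: [17, 86, -88])
4 | DUP | [17, 86, -88, -88]
5 | PUSH -12 | [17, 86, -88, -88, -12]
6 | MUL | [17, 86, -88, 1056]

[17, 86, -88, 1056]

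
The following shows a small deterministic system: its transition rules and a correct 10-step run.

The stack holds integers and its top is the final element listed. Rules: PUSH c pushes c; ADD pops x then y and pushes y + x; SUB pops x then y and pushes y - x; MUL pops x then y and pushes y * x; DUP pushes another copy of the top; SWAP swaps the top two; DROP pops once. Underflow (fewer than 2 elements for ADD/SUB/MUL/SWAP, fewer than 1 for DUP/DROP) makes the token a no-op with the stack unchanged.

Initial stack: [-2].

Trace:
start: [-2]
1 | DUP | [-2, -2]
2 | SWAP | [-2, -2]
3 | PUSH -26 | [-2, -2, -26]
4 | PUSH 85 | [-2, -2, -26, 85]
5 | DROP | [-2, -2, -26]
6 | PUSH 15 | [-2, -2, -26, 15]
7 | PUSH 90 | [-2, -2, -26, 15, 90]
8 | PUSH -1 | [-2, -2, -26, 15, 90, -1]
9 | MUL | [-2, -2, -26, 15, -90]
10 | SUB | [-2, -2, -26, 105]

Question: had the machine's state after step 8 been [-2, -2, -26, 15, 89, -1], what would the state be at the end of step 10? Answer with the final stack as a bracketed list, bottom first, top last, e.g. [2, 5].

state after step 8 := [-2, -2, -26, 15, 89, -1]
9 | MUL | [-2, -2, -26, 15, -89]
10 | SUB | [-2, -2, -26, 104]

[-2, -2, -26, 104]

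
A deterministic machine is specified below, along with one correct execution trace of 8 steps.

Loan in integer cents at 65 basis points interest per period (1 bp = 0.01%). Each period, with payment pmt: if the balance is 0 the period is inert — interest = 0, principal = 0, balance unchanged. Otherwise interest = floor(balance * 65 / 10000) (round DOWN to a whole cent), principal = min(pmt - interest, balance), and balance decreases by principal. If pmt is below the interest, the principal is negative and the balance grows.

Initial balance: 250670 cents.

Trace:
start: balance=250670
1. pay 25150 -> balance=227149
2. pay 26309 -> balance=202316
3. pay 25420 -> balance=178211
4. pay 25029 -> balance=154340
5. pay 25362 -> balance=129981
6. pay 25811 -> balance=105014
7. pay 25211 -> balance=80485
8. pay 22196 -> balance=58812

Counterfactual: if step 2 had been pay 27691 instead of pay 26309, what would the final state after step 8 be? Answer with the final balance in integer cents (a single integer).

(re-executing from step 2 with the substitution; state before step 2: balance=227149)
2. pay 27691 -> balance=200934
3. pay 25420 -> balance=176820
4. pay 25029 -> balance=152940
5. pay 25362 -> balance=128572
6. pay 25811 -> balance=103596
7. pay 25211 -> balance=79058
8. pay 22196 -> balance=57375

57375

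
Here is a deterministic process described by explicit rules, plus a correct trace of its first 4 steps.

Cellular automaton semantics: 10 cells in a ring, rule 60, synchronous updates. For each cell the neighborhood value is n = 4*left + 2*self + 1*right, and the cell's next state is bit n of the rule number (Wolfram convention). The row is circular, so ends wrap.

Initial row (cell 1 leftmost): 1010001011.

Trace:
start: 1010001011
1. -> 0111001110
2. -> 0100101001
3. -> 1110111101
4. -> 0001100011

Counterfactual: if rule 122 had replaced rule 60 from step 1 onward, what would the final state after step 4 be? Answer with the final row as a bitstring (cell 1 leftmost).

0111111100

(re-executing steps 1..4 under rule 122; state before step 1: 1010001011)
1. -> 1101010110
2. -> 1110101111
3. -> 0011011000
4. -> 0111111100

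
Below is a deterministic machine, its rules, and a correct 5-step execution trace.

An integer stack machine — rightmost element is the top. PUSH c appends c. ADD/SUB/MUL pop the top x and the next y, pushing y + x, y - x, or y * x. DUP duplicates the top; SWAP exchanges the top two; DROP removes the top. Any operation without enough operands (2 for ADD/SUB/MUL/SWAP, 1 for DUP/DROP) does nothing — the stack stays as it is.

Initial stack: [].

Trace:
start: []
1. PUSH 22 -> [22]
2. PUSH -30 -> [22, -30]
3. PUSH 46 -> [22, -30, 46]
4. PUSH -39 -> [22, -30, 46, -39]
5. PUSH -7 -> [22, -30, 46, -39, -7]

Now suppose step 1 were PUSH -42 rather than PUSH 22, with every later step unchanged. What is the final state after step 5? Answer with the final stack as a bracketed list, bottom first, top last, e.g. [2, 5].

[-42, -30, 46, -39, -7]

(re-executing from step 1 with the substitution; state before step 1: [])
1. PUSH -42 -> [-42]
2. PUSH -30 -> [-42, -30]
3. PUSH 46 -> [-42, -30, 46]
4. PUSH -39 -> [-42, -30, 46, -39]
5. PUSH -7 -> [-42, -30, 46, -39, -7]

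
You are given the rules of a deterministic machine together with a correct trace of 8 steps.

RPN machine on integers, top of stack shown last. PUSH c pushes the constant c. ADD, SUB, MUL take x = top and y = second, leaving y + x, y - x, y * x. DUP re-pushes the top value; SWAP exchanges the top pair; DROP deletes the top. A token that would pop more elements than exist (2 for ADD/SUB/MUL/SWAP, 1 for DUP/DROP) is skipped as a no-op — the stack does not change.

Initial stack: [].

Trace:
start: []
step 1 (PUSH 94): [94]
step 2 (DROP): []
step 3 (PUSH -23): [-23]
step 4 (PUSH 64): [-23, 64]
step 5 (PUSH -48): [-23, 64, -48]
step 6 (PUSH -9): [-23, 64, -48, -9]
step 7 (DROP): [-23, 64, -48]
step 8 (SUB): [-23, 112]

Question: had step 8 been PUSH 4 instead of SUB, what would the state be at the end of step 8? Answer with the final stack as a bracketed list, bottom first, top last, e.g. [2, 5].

(re-executing from step 8 with the substitution; state before step 8: [-23, 64, -48])
step 8 (PUSH 4): [-23, 64, -48, 4]

[-23, 64, -48, 4]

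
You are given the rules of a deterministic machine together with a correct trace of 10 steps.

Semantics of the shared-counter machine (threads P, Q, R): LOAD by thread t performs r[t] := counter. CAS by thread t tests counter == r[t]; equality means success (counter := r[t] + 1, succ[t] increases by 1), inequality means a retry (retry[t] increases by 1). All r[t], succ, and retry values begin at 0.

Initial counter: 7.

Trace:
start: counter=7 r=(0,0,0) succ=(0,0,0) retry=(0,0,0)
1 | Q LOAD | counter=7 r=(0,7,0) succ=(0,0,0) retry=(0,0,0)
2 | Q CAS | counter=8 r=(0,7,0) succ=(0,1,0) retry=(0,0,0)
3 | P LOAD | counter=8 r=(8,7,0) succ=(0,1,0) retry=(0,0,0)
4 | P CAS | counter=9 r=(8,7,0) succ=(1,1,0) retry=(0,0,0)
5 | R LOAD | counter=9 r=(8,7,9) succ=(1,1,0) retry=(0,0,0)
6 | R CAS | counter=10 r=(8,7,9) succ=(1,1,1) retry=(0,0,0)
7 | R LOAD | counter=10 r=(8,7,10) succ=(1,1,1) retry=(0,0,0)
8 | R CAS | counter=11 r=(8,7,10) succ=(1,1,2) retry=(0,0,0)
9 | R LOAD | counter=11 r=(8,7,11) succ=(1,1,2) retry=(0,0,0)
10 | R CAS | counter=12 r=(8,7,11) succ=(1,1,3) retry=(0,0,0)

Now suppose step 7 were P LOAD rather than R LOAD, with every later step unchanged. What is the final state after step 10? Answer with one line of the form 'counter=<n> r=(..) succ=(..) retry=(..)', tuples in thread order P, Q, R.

counter=11 r=(10,7,10) succ=(1,1,2) retry=(0,0,1)

(re-executing from step 7 with the substitution; state before step 7: counter=10 r=(8,7,9) succ=(1,1,1) retry=(0,0,0))
7 | P LOAD | counter=10 r=(10,7,9) succ=(1,1,1) retry=(0,0,0)
8 | R CAS | counter=10 r=(10,7,9) succ=(1,1,1) retry=(0,0,1)
9 | R LOAD | counter=10 r=(10,7,10) succ=(1,1,1) retry=(0,0,1)
10 | R CAS | counter=11 r=(10,7,10) succ=(1,1,2) retry=(0,0,1)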